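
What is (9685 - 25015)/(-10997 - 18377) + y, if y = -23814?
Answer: -349748553/14687 ≈ -23813.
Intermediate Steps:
(9685 - 25015)/(-10997 - 18377) + y = (9685 - 25015)/(-10997 - 18377) - 23814 = -15330/(-29374) - 23814 = -15330*(-1/29374) - 23814 = 7665/14687 - 23814 = -349748553/14687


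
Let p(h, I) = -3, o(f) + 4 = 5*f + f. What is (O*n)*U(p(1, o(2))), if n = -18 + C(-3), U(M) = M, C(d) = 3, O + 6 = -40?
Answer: -2070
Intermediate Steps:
O = -46 (O = -6 - 40 = -46)
o(f) = -4 + 6*f (o(f) = -4 + (5*f + f) = -4 + 6*f)
n = -15 (n = -18 + 3 = -15)
(O*n)*U(p(1, o(2))) = -46*(-15)*(-3) = 690*(-3) = -2070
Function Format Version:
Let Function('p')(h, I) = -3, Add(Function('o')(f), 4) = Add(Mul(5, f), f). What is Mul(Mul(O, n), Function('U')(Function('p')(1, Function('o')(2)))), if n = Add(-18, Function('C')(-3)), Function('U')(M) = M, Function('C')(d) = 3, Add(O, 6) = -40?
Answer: -2070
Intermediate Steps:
O = -46 (O = Add(-6, -40) = -46)
Function('o')(f) = Add(-4, Mul(6, f)) (Function('o')(f) = Add(-4, Add(Mul(5, f), f)) = Add(-4, Mul(6, f)))
n = -15 (n = Add(-18, 3) = -15)
Mul(Mul(O, n), Function('U')(Function('p')(1, Function('o')(2)))) = Mul(Mul(-46, -15), -3) = Mul(690, -3) = -2070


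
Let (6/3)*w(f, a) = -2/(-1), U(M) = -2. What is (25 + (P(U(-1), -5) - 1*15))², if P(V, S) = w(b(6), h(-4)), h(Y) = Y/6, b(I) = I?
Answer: 121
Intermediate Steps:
h(Y) = Y/6 (h(Y) = Y*(⅙) = Y/6)
w(f, a) = 1 (w(f, a) = (-2/(-1))/2 = (-2*(-1))/2 = (½)*2 = 1)
P(V, S) = 1
(25 + (P(U(-1), -5) - 1*15))² = (25 + (1 - 1*15))² = (25 + (1 - 15))² = (25 - 14)² = 11² = 121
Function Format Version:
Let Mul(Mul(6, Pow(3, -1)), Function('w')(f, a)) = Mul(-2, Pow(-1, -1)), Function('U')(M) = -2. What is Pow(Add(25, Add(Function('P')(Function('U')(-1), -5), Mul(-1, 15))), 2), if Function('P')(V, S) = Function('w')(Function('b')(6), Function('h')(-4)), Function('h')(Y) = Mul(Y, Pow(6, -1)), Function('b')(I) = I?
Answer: 121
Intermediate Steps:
Function('h')(Y) = Mul(Rational(1, 6), Y) (Function('h')(Y) = Mul(Y, Rational(1, 6)) = Mul(Rational(1, 6), Y))
Function('w')(f, a) = 1 (Function('w')(f, a) = Mul(Rational(1, 2), Mul(-2, Pow(-1, -1))) = Mul(Rational(1, 2), Mul(-2, -1)) = Mul(Rational(1, 2), 2) = 1)
Function('P')(V, S) = 1
Pow(Add(25, Add(Function('P')(Function('U')(-1), -5), Mul(-1, 15))), 2) = Pow(Add(25, Add(1, Mul(-1, 15))), 2) = Pow(Add(25, Add(1, -15)), 2) = Pow(Add(25, -14), 2) = Pow(11, 2) = 121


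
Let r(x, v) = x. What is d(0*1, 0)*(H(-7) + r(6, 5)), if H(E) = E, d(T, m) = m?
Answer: 0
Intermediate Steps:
d(0*1, 0)*(H(-7) + r(6, 5)) = 0*(-7 + 6) = 0*(-1) = 0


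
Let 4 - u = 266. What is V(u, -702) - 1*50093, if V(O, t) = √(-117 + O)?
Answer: -50093 + I*√379 ≈ -50093.0 + 19.468*I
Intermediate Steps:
u = -262 (u = 4 - 1*266 = 4 - 266 = -262)
V(u, -702) - 1*50093 = √(-117 - 262) - 1*50093 = √(-379) - 50093 = I*√379 - 50093 = -50093 + I*√379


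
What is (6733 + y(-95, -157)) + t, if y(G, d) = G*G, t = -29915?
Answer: -14157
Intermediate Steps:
y(G, d) = G²
(6733 + y(-95, -157)) + t = (6733 + (-95)²) - 29915 = (6733 + 9025) - 29915 = 15758 - 29915 = -14157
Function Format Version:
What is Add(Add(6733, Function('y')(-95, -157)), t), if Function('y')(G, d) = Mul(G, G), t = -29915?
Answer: -14157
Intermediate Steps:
Function('y')(G, d) = Pow(G, 2)
Add(Add(6733, Function('y')(-95, -157)), t) = Add(Add(6733, Pow(-95, 2)), -29915) = Add(Add(6733, 9025), -29915) = Add(15758, -29915) = -14157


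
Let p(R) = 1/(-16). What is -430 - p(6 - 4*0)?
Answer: -6879/16 ≈ -429.94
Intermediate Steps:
p(R) = -1/16
-430 - p(6 - 4*0) = -430 - 1*(-1/16) = -430 + 1/16 = -6879/16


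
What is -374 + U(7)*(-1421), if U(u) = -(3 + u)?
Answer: 13836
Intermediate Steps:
U(u) = -3 - u
-374 + U(7)*(-1421) = -374 + (-3 - 1*7)*(-1421) = -374 + (-3 - 7)*(-1421) = -374 - 10*(-1421) = -374 + 14210 = 13836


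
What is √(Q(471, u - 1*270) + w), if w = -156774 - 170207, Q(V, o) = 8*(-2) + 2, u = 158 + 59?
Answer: I*√326995 ≈ 571.83*I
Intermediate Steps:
u = 217
Q(V, o) = -14 (Q(V, o) = -16 + 2 = -14)
w = -326981
√(Q(471, u - 1*270) + w) = √(-14 - 326981) = √(-326995) = I*√326995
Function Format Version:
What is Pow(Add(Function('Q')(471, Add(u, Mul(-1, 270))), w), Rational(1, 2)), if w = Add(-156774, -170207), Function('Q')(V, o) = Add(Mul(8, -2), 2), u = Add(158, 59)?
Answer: Mul(I, Pow(326995, Rational(1, 2))) ≈ Mul(571.83, I)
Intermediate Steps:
u = 217
Function('Q')(V, o) = -14 (Function('Q')(V, o) = Add(-16, 2) = -14)
w = -326981
Pow(Add(Function('Q')(471, Add(u, Mul(-1, 270))), w), Rational(1, 2)) = Pow(Add(-14, -326981), Rational(1, 2)) = Pow(-326995, Rational(1, 2)) = Mul(I, Pow(326995, Rational(1, 2)))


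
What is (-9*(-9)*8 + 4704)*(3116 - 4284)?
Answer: -6251136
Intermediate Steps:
(-9*(-9)*8 + 4704)*(3116 - 4284) = (81*8 + 4704)*(-1168) = (648 + 4704)*(-1168) = 5352*(-1168) = -6251136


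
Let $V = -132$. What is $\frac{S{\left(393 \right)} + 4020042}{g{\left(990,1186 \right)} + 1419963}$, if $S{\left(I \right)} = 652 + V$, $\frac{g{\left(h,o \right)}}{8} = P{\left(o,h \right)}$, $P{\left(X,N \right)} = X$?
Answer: $\frac{4020562}{1429451} \approx 2.8127$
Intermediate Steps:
$g{\left(h,o \right)} = 8 o$
$S{\left(I \right)} = 520$ ($S{\left(I \right)} = 652 - 132 = 520$)
$\frac{S{\left(393 \right)} + 4020042}{g{\left(990,1186 \right)} + 1419963} = \frac{520 + 4020042}{8 \cdot 1186 + 1419963} = \frac{4020562}{9488 + 1419963} = \frac{4020562}{1429451}$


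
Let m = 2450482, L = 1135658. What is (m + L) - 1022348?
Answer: 2563792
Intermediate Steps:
(m + L) - 1022348 = (2450482 + 1135658) - 1022348 = 3586140 - 1022348 = 2563792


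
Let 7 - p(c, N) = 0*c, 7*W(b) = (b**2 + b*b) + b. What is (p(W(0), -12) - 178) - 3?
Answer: -174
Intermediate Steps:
W(b) = b/7 + 2*b**2/7 (W(b) = ((b**2 + b*b) + b)/7 = ((b**2 + b**2) + b)/7 = (2*b**2 + b)/7 = (b + 2*b**2)/7 = b/7 + 2*b**2/7)
p(c, N) = 7 (p(c, N) = 7 - 0*c = 7 - 1*0 = 7 + 0 = 7)
(p(W(0), -12) - 178) - 3 = (7 - 178) - 3 = -171 - 3 = -174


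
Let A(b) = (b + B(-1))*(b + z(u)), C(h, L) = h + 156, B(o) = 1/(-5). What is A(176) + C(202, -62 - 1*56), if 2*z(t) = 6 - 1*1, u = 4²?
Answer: 317383/10 ≈ 31738.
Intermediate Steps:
B(o) = -⅕
u = 16
z(t) = 5/2 (z(t) = (6 - 1*1)/2 = (6 - 1)/2 = (½)*5 = 5/2)
C(h, L) = 156 + h
A(b) = (-⅕ + b)*(5/2 + b) (A(b) = (b - ⅕)*(b + 5/2) = (-⅕ + b)*(5/2 + b))
A(176) + C(202, -62 - 1*56) = (-½ + 176² + (23/10)*176) + (156 + 202) = (-½ + 30976 + 2024/5) + 358 = 313803/10 + 358 = 317383/10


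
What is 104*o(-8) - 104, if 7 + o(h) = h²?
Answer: 5824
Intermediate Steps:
o(h) = -7 + h²
104*o(-8) - 104 = 104*(-7 + (-8)²) - 104 = 104*(-7 + 64) - 104 = 104*57 - 104 = 5928 - 104 = 5824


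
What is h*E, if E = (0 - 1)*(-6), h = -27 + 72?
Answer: 270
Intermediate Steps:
h = 45
E = 6 (E = -1*(-6) = 6)
h*E = 45*6 = 270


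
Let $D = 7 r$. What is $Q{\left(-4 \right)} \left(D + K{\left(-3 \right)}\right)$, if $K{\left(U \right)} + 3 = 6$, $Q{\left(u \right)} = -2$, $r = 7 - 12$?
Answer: $64$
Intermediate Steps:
$r = -5$ ($r = 7 - 12 = -5$)
$D = -35$ ($D = 7 \left(-5\right) = -35$)
$K{\left(U \right)} = 3$ ($K{\left(U \right)} = -3 + 6 = 3$)
$Q{\left(-4 \right)} \left(D + K{\left(-3 \right)}\right) = - 2 \left(-35 + 3\right) = \left(-2\right) \left(-32\right) = 64$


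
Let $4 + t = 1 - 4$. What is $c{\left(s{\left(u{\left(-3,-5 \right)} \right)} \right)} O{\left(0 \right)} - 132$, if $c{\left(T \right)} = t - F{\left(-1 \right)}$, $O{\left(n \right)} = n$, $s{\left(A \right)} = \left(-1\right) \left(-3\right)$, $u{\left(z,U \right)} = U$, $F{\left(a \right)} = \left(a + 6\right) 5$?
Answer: $-132$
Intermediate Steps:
$t = -7$ ($t = -4 + \left(1 - 4\right) = -4 - 3 = -7$)
$F{\left(a \right)} = 30 + 5 a$ ($F{\left(a \right)} = \left(6 + a\right) 5 = 30 + 5 a$)
$s{\left(A \right)} = 3$
$c{\left(T \right)} = -32$ ($c{\left(T \right)} = -7 - \left(30 + 5 \left(-1\right)\right) = -7 - \left(30 - 5\right) = -7 - 25 = -32$)
$c{\left(s{\left(u{\left(-3,-5 \right)} \right)} \right)} O{\left(0 \right)} - 132 = \left(-32\right) 0 - 132 = 0 - 132 = -132$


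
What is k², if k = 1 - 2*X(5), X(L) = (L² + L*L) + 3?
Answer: 11025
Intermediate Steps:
X(L) = 3 + 2*L² (X(L) = (L² + L²) + 3 = 2*L² + 3 = 3 + 2*L²)
k = -105 (k = 1 - 2*(3 + 2*5²) = 1 - 2*(3 + 2*25) = 1 - 2*(3 + 50) = 1 - 2*53 = 1 - 106 = -105)
k² = (-105)² = 11025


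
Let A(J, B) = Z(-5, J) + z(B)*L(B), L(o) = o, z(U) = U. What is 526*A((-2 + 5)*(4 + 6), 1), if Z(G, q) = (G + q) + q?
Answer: 29456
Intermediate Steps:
Z(G, q) = G + 2*q
A(J, B) = -5 + B² + 2*J (A(J, B) = (-5 + 2*J) + B*B = (-5 + 2*J) + B² = -5 + B² + 2*J)
526*A((-2 + 5)*(4 + 6), 1) = 526*(-5 + 1² + 2*((-2 + 5)*(4 + 6))) = 526*(-5 + 1 + 2*(3*10)) = 526*(-5 + 1 + 2*30) = 526*(-5 + 1 + 60) = 526*56 = 29456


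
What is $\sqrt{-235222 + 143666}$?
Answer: $2 i \sqrt{22889} \approx 302.58 i$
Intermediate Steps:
$\sqrt{-235222 + 143666} = \sqrt{-91556} = 2 i \sqrt{22889}$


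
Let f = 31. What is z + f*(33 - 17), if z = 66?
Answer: 562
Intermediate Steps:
z + f*(33 - 17) = 66 + 31*(33 - 17) = 66 + 31*16 = 66 + 496 = 562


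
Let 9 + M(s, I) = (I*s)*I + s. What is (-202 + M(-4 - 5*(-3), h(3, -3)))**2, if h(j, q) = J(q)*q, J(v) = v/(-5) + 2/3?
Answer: 1058841/625 ≈ 1694.1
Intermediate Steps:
J(v) = 2/3 - v/5 (J(v) = v*(-1/5) + 2*(1/3) = -v/5 + 2/3 = 2/3 - v/5)
h(j, q) = q*(2/3 - q/5) (h(j, q) = (2/3 - q/5)*q = q*(2/3 - q/5))
M(s, I) = -9 + s + s*I**2 (M(s, I) = -9 + ((I*s)*I + s) = -9 + (s*I**2 + s) = -9 + (s + s*I**2) = -9 + s + s*I**2)
(-202 + M(-4 - 5*(-3), h(3, -3)))**2 = (-202 + (-9 + (-4 - 5*(-3)) + (-4 - 5*(-3))*((1/15)*(-3)*(10 - 3*(-3)))**2))**2 = (-202 + (-9 + (-4 + 15) + (-4 + 15)*((1/15)*(-3)*(10 + 9))**2))**2 = (-202 + (-9 + 11 + 11*((1/15)*(-3)*19)**2))**2 = (-202 + (-9 + 11 + 11*(-19/5)**2))**2 = (-202 + (-9 + 11 + 11*(361/25)))**2 = (-202 + (-9 + 11 + 3971/25))**2 = (-202 + 4021/25)**2 = (-1029/25)**2 = 1058841/625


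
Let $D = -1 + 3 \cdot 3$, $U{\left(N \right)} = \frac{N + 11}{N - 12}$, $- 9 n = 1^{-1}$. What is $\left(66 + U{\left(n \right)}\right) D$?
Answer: $\frac{56768}{109} \approx 520.81$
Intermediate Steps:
$n = - \frac{1}{9}$ ($n = - \frac{1}{9 \cdot 1} = \left(- \frac{1}{9}\right) 1 = - \frac{1}{9} \approx -0.11111$)
$U{\left(N \right)} = \frac{11 + N}{-12 + N}$
$D = 8$ ($D = -1 + 9 = 8$)
$\left(66 + U{\left(n \right)}\right) D = \left(66 + \frac{11 - \frac{1}{9}}{-12 - \frac{1}{9}}\right) 8 = \left(66 + \frac{1}{- \frac{109}{9}} \cdot \frac{98}{9}\right) 8 = \left(66 - \frac{98}{109}\right) 8 = \frac{7096}{109} \cdot 8 = \frac{56768}{109}$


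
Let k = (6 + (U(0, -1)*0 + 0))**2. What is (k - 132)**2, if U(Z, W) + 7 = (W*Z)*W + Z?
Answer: 9216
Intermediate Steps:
U(Z, W) = -7 + Z + Z*W**2 (U(Z, W) = -7 + ((W*Z)*W + Z) = -7 + (Z*W**2 + Z) = -7 + (Z + Z*W**2) = -7 + Z + Z*W**2)
k = 36 (k = (6 + ((-7 + 0 + 0*(-1)**2)*0 + 0))**2 = (6 + ((-7 + 0 + 0*1)*0 + 0))**2 = (6 + ((-7 + 0 + 0)*0 + 0))**2 = (6 + (-7*0 + 0))**2 = (6 + (0 + 0))**2 = (6 + 0)**2 = 6**2 = 36)
(k - 132)**2 = (36 - 132)**2 = (-96)**2 = 9216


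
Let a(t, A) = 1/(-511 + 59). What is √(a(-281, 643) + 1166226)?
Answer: √59566159063/226 ≈ 1079.9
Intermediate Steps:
a(t, A) = -1/452 (a(t, A) = 1/(-452) = -1/452)
√(a(-281, 643) + 1166226) = √(-1/452 + 1166226) = √(527134151/452) = √59566159063/226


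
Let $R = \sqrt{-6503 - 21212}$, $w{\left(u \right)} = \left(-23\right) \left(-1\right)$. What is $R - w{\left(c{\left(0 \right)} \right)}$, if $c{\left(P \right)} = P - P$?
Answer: $-23 + i \sqrt{27715} \approx -23.0 + 166.48 i$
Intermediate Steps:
$c{\left(P \right)} = 0$
$w{\left(u \right)} = 23$
$R = i \sqrt{27715}$ ($R = \sqrt{-27715} = i \sqrt{27715} \approx 166.48 i$)
$R - w{\left(c{\left(0 \right)} \right)} = i \sqrt{27715} - 23 = -23 + i \sqrt{27715}$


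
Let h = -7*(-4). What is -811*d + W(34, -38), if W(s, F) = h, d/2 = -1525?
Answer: 2473578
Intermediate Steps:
d = -3050 (d = 2*(-1525) = -3050)
h = 28
W(s, F) = 28
-811*d + W(34, -38) = -811*(-3050) + 28 = 2473550 + 28 = 2473578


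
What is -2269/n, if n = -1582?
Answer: 2269/1582 ≈ 1.4343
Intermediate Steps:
-2269/n = -2269/(-1582) = -2269*(-1/1582) = 2269/1582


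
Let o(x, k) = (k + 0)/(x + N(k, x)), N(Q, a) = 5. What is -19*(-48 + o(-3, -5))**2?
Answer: -193819/4 ≈ -48455.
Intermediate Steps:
o(x, k) = k/(5 + x) (o(x, k) = (k + 0)/(x + 5) = k/(5 + x))
-19*(-48 + o(-3, -5))**2 = -19*(-48 - 5/(5 - 3))**2 = -19*(-48 - 5/2)**2 = -19*(-101/2)**2 = -19*10201/4 = -193819/4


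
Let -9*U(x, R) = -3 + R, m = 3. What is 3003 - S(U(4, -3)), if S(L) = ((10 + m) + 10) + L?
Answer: 8938/3 ≈ 2979.3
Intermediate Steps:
U(x, R) = ⅓ - R/9 (U(x, R) = -(-3 + R)/9 = ⅓ - R/9)
S(L) = 23 + L (S(L) = ((10 + 3) + 10) + L = (13 + 10) + L = 23 + L)
3003 - S(U(4, -3)) = 3003 - (23 + (⅓ - ⅑*(-3))) = 3003 - (23 + (⅓ + ⅓)) = 3003 - (23 + ⅔) = 3003 - 1*71/3 = 3003 - 71/3 = 8938/3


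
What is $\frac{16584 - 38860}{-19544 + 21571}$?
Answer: $- \frac{22276}{2027} \approx -10.99$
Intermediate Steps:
$\frac{16584 - 38860}{-19544 + 21571} = - \frac{22276}{2027}$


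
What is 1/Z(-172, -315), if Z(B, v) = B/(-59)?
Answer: 59/172 ≈ 0.34302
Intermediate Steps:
Z(B, v) = -B/59 (Z(B, v) = B*(-1/59) = -B/59)
1/Z(-172, -315) = 1/(-1/59*(-172)) = 1/(172/59) = 59/172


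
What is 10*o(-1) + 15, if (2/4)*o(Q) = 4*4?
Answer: 335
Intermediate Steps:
o(Q) = 32 (o(Q) = 2*(4*4) = 2*16 = 32)
10*o(-1) + 15 = 10*32 + 15 = 320 + 15 = 335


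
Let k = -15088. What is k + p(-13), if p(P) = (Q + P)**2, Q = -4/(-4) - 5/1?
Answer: -14799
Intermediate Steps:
Q = -4 (Q = -4*(-1/4) - 5*1 = 1 - 5 = -4)
p(P) = (-4 + P)**2
k + p(-13) = -15088 + (-4 - 13)**2 = -15088 + (-17)**2 = -15088 + 289 = -14799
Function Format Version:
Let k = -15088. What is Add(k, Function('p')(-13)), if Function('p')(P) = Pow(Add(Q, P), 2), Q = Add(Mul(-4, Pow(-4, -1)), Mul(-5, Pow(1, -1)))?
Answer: -14799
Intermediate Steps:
Q = -4 (Q = Add(Mul(-4, Rational(-1, 4)), Mul(-5, 1)) = Add(1, -5) = -4)
Function('p')(P) = Pow(Add(-4, P), 2)
Add(k, Function('p')(-13)) = Add(-15088, Pow(Add(-4, -13), 2)) = Add(-15088, Pow(-17, 2)) = Add(-15088, 289) = -14799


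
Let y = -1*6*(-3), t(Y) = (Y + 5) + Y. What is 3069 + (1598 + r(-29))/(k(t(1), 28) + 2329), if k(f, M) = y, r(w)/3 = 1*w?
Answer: 7204454/2347 ≈ 3069.6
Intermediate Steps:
t(Y) = 5 + 2*Y (t(Y) = (5 + Y) + Y = 5 + 2*Y)
r(w) = 3*w (r(w) = 3*(1*w) = 3*w)
y = 18 (y = -6*(-3) = 18)
k(f, M) = 18
3069 + (1598 + r(-29))/(k(t(1), 28) + 2329) = 3069 + (1598 + 3*(-29))/(18 + 2329) = 3069 + (1598 - 87)/2347 = 3069 + 1511*(1/2347) = 3069 + 1511/2347 = 7204454/2347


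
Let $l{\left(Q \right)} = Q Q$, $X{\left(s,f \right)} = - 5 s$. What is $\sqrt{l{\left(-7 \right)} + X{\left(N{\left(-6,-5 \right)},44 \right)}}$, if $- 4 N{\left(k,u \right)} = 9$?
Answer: $\frac{\sqrt{241}}{2} \approx 7.7621$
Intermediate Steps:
$N{\left(k,u \right)} = - \frac{9}{4}$ ($N{\left(k,u \right)} = \left(- \frac{1}{4}\right) 9 = - \frac{9}{4}$)
$l{\left(Q \right)} = Q^{2}$
$\sqrt{l{\left(-7 \right)} + X{\left(N{\left(-6,-5 \right)},44 \right)}} = \sqrt{\left(-7\right)^{2} - - \frac{45}{4}} = \sqrt{49 + \frac{45}{4}} = \sqrt{\frac{241}{4}} = \frac{\sqrt{241}}{2}$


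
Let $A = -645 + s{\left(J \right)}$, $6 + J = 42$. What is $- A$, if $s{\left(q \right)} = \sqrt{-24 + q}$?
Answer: $645 - 2 \sqrt{3} \approx 641.54$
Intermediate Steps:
$J = 36$ ($J = -6 + 42 = 36$)
$A = -645 + 2 \sqrt{3}$ ($A = -645 + \sqrt{-24 + 36} = -645 + \sqrt{12} = -645 + 2 \sqrt{3} \approx -641.54$)
$- A = - (-645 + 2 \sqrt{3}) = 645 - 2 \sqrt{3}$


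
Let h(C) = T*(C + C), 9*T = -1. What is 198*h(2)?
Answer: -88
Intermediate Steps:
T = -⅑ (T = (⅑)*(-1) = -⅑ ≈ -0.11111)
h(C) = -2*C/9 (h(C) = -(C + C)/9 = -2*C/9)
198*h(2) = 198*(-2/9*2) = 198*(-4/9) = -88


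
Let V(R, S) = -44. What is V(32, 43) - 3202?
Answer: -3246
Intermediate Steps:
V(32, 43) - 3202 = -44 - 3202 = -3246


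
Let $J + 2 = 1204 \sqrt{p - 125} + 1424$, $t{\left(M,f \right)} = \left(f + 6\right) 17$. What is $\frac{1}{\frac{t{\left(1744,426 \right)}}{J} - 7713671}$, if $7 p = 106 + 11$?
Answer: $\frac{- 86 \sqrt{5306} + 711 i}{- 5484416409 i + 663375706 \sqrt{5306}} \approx -1.2964 \cdot 10^{-7} + 9.7214 \cdot 10^{-15} i$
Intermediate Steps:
$p = \frac{117}{7}$ ($p = \frac{106 + 11}{7} = \frac{1}{7} \cdot 117 = \frac{117}{7} \approx 16.714$)
$t{\left(M,f \right)} = 102 + 17 f$ ($t{\left(M,f \right)} = \left(6 + f\right) 17 = 102 + 17 f$)
$J = 1422 + 172 i \sqrt{5306}$ ($J = -2 + \left(1204 \sqrt{\frac{117}{7} - 125} + 1424\right) = -2 + \left(1204 \sqrt{- \frac{758}{7}} + 1424\right) = -2 + \left(1204 \frac{i \sqrt{5306}}{7} + 1424\right) = -2 + \left(172 i \sqrt{5306} + 1424\right) = -2 + \left(1424 + 172 i \sqrt{5306}\right) = 1422 + 172 i \sqrt{5306} \approx 1422.0 + 12529.0 i$)
$\frac{1}{\frac{t{\left(1744,426 \right)}}{J} - 7713671} = \frac{1}{\frac{102 + 17 \cdot 426}{1422 + 172 i \sqrt{5306}} - 7713671} = \frac{1}{\frac{102 + 7242}{1422 + 172 i \sqrt{5306}} - 7713671} = \frac{1}{\frac{7344}{1422 + 172 i \sqrt{5306}} - 7713671} = \frac{1}{-7713671 + \frac{7344}{1422 + 172 i \sqrt{5306}}}$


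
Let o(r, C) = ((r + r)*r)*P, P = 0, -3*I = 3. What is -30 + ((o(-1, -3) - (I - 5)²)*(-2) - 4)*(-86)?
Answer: -5878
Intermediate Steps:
I = -1 (I = -⅓*3 = -1)
o(r, C) = 0 (o(r, C) = ((r + r)*r)*0 = ((2*r)*r)*0 = (2*r²)*0 = 0)
-30 + ((o(-1, -3) - (I - 5)²)*(-2) - 4)*(-86) = -30 + ((0 - (-1 - 5)²)*(-2) - 4)*(-86) = -30 + ((0 - 1*(-6)²)*(-2) - 4)*(-86) = -30 + ((0 - 1*36)*(-2) - 4)*(-86) = -30 + ((0 - 36)*(-2) - 4)*(-86) = -30 + (-36*(-2) - 4)*(-86) = -30 + (72 - 4)*(-86) = -30 + 68*(-86) = -30 - 5848 = -5878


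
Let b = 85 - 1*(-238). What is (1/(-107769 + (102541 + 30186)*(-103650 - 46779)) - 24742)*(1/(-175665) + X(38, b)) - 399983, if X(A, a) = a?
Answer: -2943240384163567445243/350734454403858 ≈ -8.3916e+6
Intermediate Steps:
b = 323 (b = 85 + 238 = 323)
(1/(-107769 + (102541 + 30186)*(-103650 - 46779)) - 24742)*(1/(-175665) + X(38, b)) - 399983 = (1/(-107769 + (102541 + 30186)*(-103650 - 46779)) - 24742)*(1/(-175665) + 323) - 399983 = (1/(-107769 + 132727*(-150429)) - 24742)*(-1/175665 + 323) - 399983 = (1/(-107769 - 19965989883) - 24742)*(56739794/175665) - 399983 = (1/(-19966097652) - 24742)*(56739794/175665) - 399983 = (-1/19966097652 - 24742)*(56739794/175665) - 399983 = -494001188105785/19966097652*56739794/175665 - 399983 = -2802952564887749110829/350734454403858 - 399983 = -2943240384163567445243/350734454403858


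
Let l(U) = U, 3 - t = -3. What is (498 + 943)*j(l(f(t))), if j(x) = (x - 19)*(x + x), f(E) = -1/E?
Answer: 165715/18 ≈ 9206.4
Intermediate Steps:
t = 6 (t = 3 - 1*(-3) = 3 + 3 = 6)
j(x) = 2*x*(-19 + x) (j(x) = (-19 + x)*(2*x) = 2*x*(-19 + x))
(498 + 943)*j(l(f(t))) = (498 + 943)*(2*(-1/6)*(-19 - 1/6)) = 1441*(2*(-1*⅙)*(-19 - 1*⅙)) = 1441*(2*(-⅙)*(-19 - ⅙)) = 1441*(2*(-⅙)*(-115/6)) = 1441*(115/18) = 165715/18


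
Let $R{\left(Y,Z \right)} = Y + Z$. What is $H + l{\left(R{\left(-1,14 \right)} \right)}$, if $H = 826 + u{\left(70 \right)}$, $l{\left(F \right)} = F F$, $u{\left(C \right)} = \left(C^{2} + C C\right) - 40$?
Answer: $10755$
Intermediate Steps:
$u{\left(C \right)} = -40 + 2 C^{2}$ ($u{\left(C \right)} = \left(C^{2} + C^{2}\right) - 40 = 2 C^{2} - 40 = -40 + 2 C^{2}$)
$l{\left(F \right)} = F^{2}$
$H = 10586$ ($H = 826 - \left(40 - 2 \cdot 70^{2}\right) = 826 + \left(-40 + 2 \cdot 4900\right) = 826 + \left(-40 + 9800\right) = 826 + 9760 = 10586$)
$H + l{\left(R{\left(-1,14 \right)} \right)} = 10586 + \left(-1 + 14\right)^{2} = 10586 + 13^{2} = 10586 + 169 = 10755$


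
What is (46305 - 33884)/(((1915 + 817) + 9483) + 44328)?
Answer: 12421/56543 ≈ 0.21967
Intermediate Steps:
(46305 - 33884)/(((1915 + 817) + 9483) + 44328) = 12421/((2732 + 9483) + 44328) = 12421/(12215 + 44328) = 12421/56543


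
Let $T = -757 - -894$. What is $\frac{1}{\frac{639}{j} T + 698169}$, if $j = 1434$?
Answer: $\frac{478}{333753963} \approx 1.4322 \cdot 10^{-6}$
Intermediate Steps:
$T = 137$ ($T = -757 + 894 = 137$)
$\frac{1}{\frac{639}{j} T + 698169} = \frac{1}{\frac{639}{1434} \cdot 137 + 698169} = \frac{1}{639 \cdot \frac{1}{1434} \cdot 137 + 698169} = \frac{1}{\frac{213}{478} \cdot 137 + 698169} = \frac{1}{\frac{29181}{478} + 698169} = \frac{1}{\frac{333753963}{478}} = \frac{478}{333753963}$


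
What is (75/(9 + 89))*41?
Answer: 3075/98 ≈ 31.378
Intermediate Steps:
(75/(9 + 89))*41 = (75/98)*41 = 3075/98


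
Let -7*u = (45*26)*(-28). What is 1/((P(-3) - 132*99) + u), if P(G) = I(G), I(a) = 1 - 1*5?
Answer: -1/8392 ≈ -0.00011916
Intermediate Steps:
I(a) = -4 (I(a) = 1 - 5 = -4)
P(G) = -4
u = 4680 (u = -45*26*(-28)/7 = -1170*(-28)/7 = -1/7*(-32760) = 4680)
1/((P(-3) - 132*99) + u) = 1/((-4 - 132*99) + 4680) = 1/((-4 - 13068) + 4680) = 1/(-13072 + 4680) = 1/(-8392) = -1/8392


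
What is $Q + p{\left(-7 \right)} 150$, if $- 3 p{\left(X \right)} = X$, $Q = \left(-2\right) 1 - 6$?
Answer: $342$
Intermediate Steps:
$Q = -8$ ($Q = -2 - 6 = -8$)
$p{\left(X \right)} = - \frac{X}{3}$
$Q + p{\left(-7 \right)} 150 = -8 + \left(- \frac{1}{3}\right) \left(-7\right) 150 = -8 + \frac{7}{3} \cdot 150 = -8 + 350 = 342$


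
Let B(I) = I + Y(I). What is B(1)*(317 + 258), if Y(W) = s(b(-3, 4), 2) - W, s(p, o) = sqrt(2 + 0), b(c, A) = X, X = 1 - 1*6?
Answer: 575*sqrt(2) ≈ 813.17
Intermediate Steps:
X = -5 (X = 1 - 6 = -5)
b(c, A) = -5
s(p, o) = sqrt(2)
Y(W) = sqrt(2) - W
B(I) = sqrt(2) (B(I) = I + (sqrt(2) - I) = sqrt(2))
B(1)*(317 + 258) = sqrt(2)*(317 + 258) = sqrt(2)*575 = 575*sqrt(2)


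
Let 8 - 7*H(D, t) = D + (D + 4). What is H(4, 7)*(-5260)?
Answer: 21040/7 ≈ 3005.7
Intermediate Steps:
H(D, t) = 4/7 - 2*D/7 (H(D, t) = 8/7 - (D + (D + 4))/7 = 8/7 - (D + (4 + D))/7 = 8/7 - (4 + 2*D)/7 = 8/7 + (-4/7 - 2*D/7) = 4/7 - 2*D/7)
H(4, 7)*(-5260) = (4/7 - 2/7*4)*(-5260) = (4/7 - 8/7)*(-5260) = -4/7*(-5260) = 21040/7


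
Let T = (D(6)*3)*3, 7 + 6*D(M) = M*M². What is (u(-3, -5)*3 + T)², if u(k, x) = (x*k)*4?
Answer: 974169/4 ≈ 2.4354e+5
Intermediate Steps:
D(M) = -7/6 + M³/6 (D(M) = -7/6 + (M*M²)/6 = -7/6 + M³/6)
T = 627/2 (T = ((-7/6 + (⅙)*6³)*3)*3 = ((-7/6 + (⅙)*216)*3)*3 = ((-7/6 + 36)*3)*3 = ((209/6)*3)*3 = (209/2)*3 = 627/2 ≈ 313.50)
u(k, x) = 4*k*x (u(k, x) = (k*x)*4 = 4*k*x)
(u(-3, -5)*3 + T)² = ((4*(-3)*(-5))*3 + 627/2)² = (60*3 + 627/2)² = (180 + 627/2)² = (987/2)² = 974169/4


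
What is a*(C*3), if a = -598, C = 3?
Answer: -5382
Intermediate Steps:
a*(C*3) = -1794*3 = -598*9 = -5382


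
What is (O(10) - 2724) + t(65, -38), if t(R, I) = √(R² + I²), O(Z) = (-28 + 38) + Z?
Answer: -2704 + √5669 ≈ -2628.7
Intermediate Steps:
O(Z) = 10 + Z
t(R, I) = √(I² + R²)
(O(10) - 2724) + t(65, -38) = ((10 + 10) - 2724) + √((-38)² + 65²) = (20 - 2724) + √(1444 + 4225) = -2704 + √5669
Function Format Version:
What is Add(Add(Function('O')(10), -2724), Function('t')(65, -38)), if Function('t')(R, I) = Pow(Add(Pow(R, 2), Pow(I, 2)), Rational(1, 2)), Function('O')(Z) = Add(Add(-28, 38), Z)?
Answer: Add(-2704, Pow(5669, Rational(1, 2))) ≈ -2628.7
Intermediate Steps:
Function('O')(Z) = Add(10, Z)
Function('t')(R, I) = Pow(Add(Pow(I, 2), Pow(R, 2)), Rational(1, 2))
Add(Add(Function('O')(10), -2724), Function('t')(65, -38)) = Add(Add(Add(10, 10), -2724), Pow(Add(Pow(-38, 2), Pow(65, 2)), Rational(1, 2))) = Add(Add(20, -2724), Pow(Add(1444, 4225), Rational(1, 2))) = Add(-2704, Pow(5669, Rational(1, 2)))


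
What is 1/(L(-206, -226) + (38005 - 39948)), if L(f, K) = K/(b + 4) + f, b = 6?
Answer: -5/10858 ≈ -0.00046049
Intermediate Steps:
L(f, K) = f + K/10 (L(f, K) = K/(6 + 4) + f = K/10 + f = f + K/10)
1/(L(-206, -226) + (38005 - 39948)) = 1/((-206 + (⅒)*(-226)) + (38005 - 39948)) = 1/((-206 - 113/5) - 1943) = 1/(-1143/5 - 1943) = 1/(-10858/5) = -5/10858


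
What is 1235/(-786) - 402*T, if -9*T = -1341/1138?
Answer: -24242629/447234 ≈ -54.206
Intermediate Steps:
T = 149/1138 (T = -(-149)/1138 = -1/9*(-1341/1138) = 149/1138 ≈ 0.13093)
1235/(-786) - 402*T = 1235/(-786) - 402*149/1138 = 1235*(-1/786) - 29949/569 = -1235/786 - 29949/569 = -24242629/447234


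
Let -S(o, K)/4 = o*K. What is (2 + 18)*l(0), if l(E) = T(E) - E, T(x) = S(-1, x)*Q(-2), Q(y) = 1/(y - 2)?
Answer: 0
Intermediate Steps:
S(o, K) = -4*K*o (S(o, K) = -4*o*K = -4*K*o)
Q(y) = 1/(-2 + y)
T(x) = -x (T(x) = (-4*x*(-1))/(-2 - 2) = (4*x)/(-4) = (4*x)*(-1/4) = -x)
l(E) = -2*E (l(E) = -E - E = -2*E)
(2 + 18)*l(0) = (2 + 18)*(-2*0) = 20*0 = 0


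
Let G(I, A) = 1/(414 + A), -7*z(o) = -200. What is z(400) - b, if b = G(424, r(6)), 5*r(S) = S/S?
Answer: 414165/14497 ≈ 28.569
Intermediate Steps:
r(S) = ⅕ (r(S) = (S/S)/5 = (⅕)*1 = ⅕)
z(o) = 200/7 (z(o) = -⅐*(-200) = 200/7)
b = 5/2071 (b = 1/(414 + ⅕) = 1/(2071/5) = 5/2071 ≈ 0.0024143)
z(400) - b = 200/7 - 1*5/2071 = 200/7 - 5/2071 = 414165/14497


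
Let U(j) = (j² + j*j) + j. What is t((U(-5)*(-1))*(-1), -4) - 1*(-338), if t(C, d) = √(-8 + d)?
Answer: 338 + 2*I*√3 ≈ 338.0 + 3.4641*I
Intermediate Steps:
U(j) = j + 2*j² (U(j) = (j² + j²) + j = 2*j² + j = j + 2*j²)
t((U(-5)*(-1))*(-1), -4) - 1*(-338) = √(-8 - 4) - 1*(-338) = √(-12) + 338 = 2*I*√3 + 338 = 338 + 2*I*√3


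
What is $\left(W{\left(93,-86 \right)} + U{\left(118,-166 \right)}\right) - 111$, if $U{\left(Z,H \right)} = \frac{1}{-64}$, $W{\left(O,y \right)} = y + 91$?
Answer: $- \frac{6785}{64} \approx -106.02$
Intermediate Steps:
$W{\left(O,y \right)} = 91 + y$
$U{\left(Z,H \right)} = - \frac{1}{64}$
$\left(W{\left(93,-86 \right)} + U{\left(118,-166 \right)}\right) - 111 = \left(\left(91 - 86\right) - \frac{1}{64}\right) - 111 = \left(5 - \frac{1}{64}\right) - 111 = \frac{319}{64} - 111 = - \frac{6785}{64}$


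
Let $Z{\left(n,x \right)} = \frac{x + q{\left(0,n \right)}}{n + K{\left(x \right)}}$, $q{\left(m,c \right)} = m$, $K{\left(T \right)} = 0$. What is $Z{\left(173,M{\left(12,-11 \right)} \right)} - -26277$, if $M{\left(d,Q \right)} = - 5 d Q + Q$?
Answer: $\frac{4546570}{173} \approx 26281.0$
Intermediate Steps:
$M{\left(d,Q \right)} = Q - 5 Q d$ ($M{\left(d,Q \right)} = - 5 Q d + Q = Q - 5 Q d$)
$Z{\left(n,x \right)} = \frac{x}{n}$ ($Z{\left(n,x \right)} = \frac{x + 0}{n + 0} = \frac{x}{n}$)
$Z{\left(173,M{\left(12,-11 \right)} \right)} - -26277 = \frac{\left(-11\right) \left(1 - 60\right)}{173} - -26277 = - 11 \left(1 - 60\right) \frac{1}{173} + 26277 = \left(-11\right) \left(-59\right) \frac{1}{173} + 26277 = 649 \cdot \frac{1}{173} + 26277 = \frac{649}{173} + 26277 = \frac{4546570}{173}$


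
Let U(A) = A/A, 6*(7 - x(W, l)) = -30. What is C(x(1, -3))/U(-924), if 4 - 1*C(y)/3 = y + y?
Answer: -60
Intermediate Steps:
x(W, l) = 12 (x(W, l) = 7 - 1/6*(-30) = 7 + 5 = 12)
U(A) = 1
C(y) = 12 - 6*y (C(y) = 12 - 3*(y + y) = 12 - 6*y)
C(x(1, -3))/U(-924) = (12 - 6*12)/1 = (12 - 72)*1 = -60*1 = -60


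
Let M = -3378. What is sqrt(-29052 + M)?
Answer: I*sqrt(32430) ≈ 180.08*I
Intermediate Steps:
sqrt(-29052 + M) = sqrt(-29052 - 3378) = sqrt(-32430) = I*sqrt(32430)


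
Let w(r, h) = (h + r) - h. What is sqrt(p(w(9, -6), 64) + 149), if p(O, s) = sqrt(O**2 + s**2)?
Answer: sqrt(149 + sqrt(4177)) ≈ 14.616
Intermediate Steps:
w(r, h) = r
sqrt(p(w(9, -6), 64) + 149) = sqrt(sqrt(9**2 + 64**2) + 149) = sqrt(sqrt(81 + 4096) + 149) = sqrt(sqrt(4177) + 149) = sqrt(149 + sqrt(4177))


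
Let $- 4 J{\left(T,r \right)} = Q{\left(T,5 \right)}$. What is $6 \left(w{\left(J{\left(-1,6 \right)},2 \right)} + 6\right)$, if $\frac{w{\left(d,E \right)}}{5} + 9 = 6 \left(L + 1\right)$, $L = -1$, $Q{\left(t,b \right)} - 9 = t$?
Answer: $-234$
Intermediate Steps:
$Q{\left(t,b \right)} = 9 + t$
$J{\left(T,r \right)} = - \frac{9}{4} - \frac{T}{4}$ ($J{\left(T,r \right)} = - \frac{9 + T}{4} = - \frac{9}{4} - \frac{T}{4}$)
$w{\left(d,E \right)} = -45$ ($w{\left(d,E \right)} = -45 + 5 \cdot 6 \left(-1 + 1\right) = -45 + 5 \cdot 6 \cdot 0 = -45 + 5 \cdot 0 = -45 + 0 = -45$)
$6 \left(w{\left(J{\left(-1,6 \right)},2 \right)} + 6\right) = 6 \left(-45 + 6\right) = 6 \left(-39\right) = -234$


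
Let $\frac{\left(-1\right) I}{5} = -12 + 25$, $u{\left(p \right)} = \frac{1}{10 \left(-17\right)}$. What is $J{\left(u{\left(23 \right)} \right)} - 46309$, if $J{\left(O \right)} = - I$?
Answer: $-46244$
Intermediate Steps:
$u{\left(p \right)} = - \frac{1}{170}$ ($u{\left(p \right)} = \frac{1}{10} \left(- \frac{1}{17}\right) = - \frac{1}{170}$)
$I = -65$ ($I = - 5 \left(-12 + 25\right) = \left(-5\right) 13 = -65$)
$J{\left(O \right)} = 65$ ($J{\left(O \right)} = \left(-1\right) \left(-65\right) = 65$)
$J{\left(u{\left(23 \right)} \right)} - 46309 = 65 - 46309 = -46244$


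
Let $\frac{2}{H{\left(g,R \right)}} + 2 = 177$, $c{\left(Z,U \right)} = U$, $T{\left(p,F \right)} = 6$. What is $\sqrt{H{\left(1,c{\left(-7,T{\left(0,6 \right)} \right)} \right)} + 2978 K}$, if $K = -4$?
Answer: $\frac{3 i \sqrt{1621354}}{35} \approx 109.14 i$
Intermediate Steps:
$H{\left(g,R \right)} = \frac{2}{175}$ ($H{\left(g,R \right)} = \frac{2}{-2 + 177} = \frac{2}{175}$)
$\sqrt{H{\left(1,c{\left(-7,T{\left(0,6 \right)} \right)} \right)} + 2978 K} = \sqrt{\frac{2}{175} + 2978 \left(-4\right)} = \sqrt{\frac{2}{175} - 11912} = \sqrt{- \frac{2084598}{175}} = \frac{3 i \sqrt{1621354}}{35}$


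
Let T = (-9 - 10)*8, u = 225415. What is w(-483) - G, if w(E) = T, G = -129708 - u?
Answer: 354971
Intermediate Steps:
G = -355123 (G = -129708 - 1*225415 = -129708 - 225415 = -355123)
T = -152 (T = -19*8 = -152)
w(E) = -152
w(-483) - G = -152 - 1*(-355123) = -152 + 355123 = 354971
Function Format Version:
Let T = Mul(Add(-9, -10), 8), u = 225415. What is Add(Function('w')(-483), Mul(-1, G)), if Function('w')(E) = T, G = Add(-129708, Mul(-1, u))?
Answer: 354971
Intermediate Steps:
G = -355123 (G = Add(-129708, Mul(-1, 225415)) = Add(-129708, -225415) = -355123)
T = -152 (T = Mul(-19, 8) = -152)
Function('w')(E) = -152
Add(Function('w')(-483), Mul(-1, G)) = Add(-152, Mul(-1, -355123)) = Add(-152, 355123) = 354971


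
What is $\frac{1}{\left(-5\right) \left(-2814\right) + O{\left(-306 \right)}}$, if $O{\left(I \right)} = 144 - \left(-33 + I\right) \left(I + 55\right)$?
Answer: $- \frac{1}{70875} \approx -1.4109 \cdot 10^{-5}$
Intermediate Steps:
$O{\left(I \right)} = 144 - \left(-33 + I\right) \left(55 + I\right)$
$\frac{1}{\left(-5\right) \left(-2814\right) + O{\left(-306 \right)}} = \frac{1}{\left(-5\right) \left(-2814\right) - 84945} = \frac{1}{14070 + \left(1959 - 93636 + 6732\right)} = \frac{1}{14070 - 84945} = \frac{1}{-70875} = - \frac{1}{70875}$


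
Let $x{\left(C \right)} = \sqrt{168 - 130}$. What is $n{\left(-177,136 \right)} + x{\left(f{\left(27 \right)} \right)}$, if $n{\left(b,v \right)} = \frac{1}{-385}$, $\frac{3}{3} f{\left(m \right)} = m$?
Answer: $- \frac{1}{385} + \sqrt{38} \approx 6.1618$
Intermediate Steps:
$f{\left(m \right)} = m$
$n{\left(b,v \right)} = - \frac{1}{385}$
$x{\left(C \right)} = \sqrt{38}$
$n{\left(-177,136 \right)} + x{\left(f{\left(27 \right)} \right)} = - \frac{1}{385} + \sqrt{38}$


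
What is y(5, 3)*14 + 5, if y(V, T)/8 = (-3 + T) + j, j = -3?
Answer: -331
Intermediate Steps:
y(V, T) = -48 + 8*T (y(V, T) = 8*((-3 + T) - 3) = 8*(-6 + T) = -48 + 8*T)
y(5, 3)*14 + 5 = (-48 + 8*3)*14 + 5 = (-48 + 24)*14 + 5 = -24*14 + 5 = -336 + 5 = -331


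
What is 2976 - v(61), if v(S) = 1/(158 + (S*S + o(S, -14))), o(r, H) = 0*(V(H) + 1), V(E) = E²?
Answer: 11543903/3879 ≈ 2976.0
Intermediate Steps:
o(r, H) = 0 (o(r, H) = 0*(H² + 1) = 0*(1 + H²) = 0)
v(S) = 1/(158 + S²) (v(S) = 1/(158 + (S*S + 0)) = 1/(158 + (S² + 0)) = 1/(158 + S²))
2976 - v(61) = 2976 - 1/(158 + 61²) = 2976 - 1/(158 + 3721) = 2976 - 1/3879 = 11543903/3879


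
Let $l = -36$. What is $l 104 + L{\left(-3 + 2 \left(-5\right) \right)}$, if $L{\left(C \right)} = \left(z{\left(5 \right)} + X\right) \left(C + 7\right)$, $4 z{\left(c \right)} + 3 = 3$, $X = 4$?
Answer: $-3768$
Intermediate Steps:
$z{\left(c \right)} = 0$ ($z{\left(c \right)} = - \frac{3}{4} + \frac{1}{4} \cdot 3 = - \frac{3}{4} + \frac{3}{4} = 0$)
$L{\left(C \right)} = 28 + 4 C$ ($L{\left(C \right)} = \left(0 + 4\right) \left(C + 7\right) = 4 \left(7 + C\right) = 28 + 4 C$)
$l 104 + L{\left(-3 + 2 \left(-5\right) \right)} = \left(-36\right) 104 + \left(28 + 4 \left(-3 + 2 \left(-5\right)\right)\right) = -3744 + \left(28 + 4 \left(-3 - 10\right)\right) = -3744 + \left(28 + 4 \left(-13\right)\right) = -3744 + \left(28 - 52\right) = -3744 - 24 = -3768$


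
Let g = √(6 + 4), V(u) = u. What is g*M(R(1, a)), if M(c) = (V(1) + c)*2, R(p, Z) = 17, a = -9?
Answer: 36*√10 ≈ 113.84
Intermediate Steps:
M(c) = 2 + 2*c (M(c) = (1 + c)*2 = 2 + 2*c)
g = √10 ≈ 3.1623
g*M(R(1, a)) = √10*(2 + 2*17) = √10*(2 + 34) = √10*36 = 36*√10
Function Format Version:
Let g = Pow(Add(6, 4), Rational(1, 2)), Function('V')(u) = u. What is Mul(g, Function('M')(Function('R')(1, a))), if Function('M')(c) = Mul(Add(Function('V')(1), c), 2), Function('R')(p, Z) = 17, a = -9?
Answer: Mul(36, Pow(10, Rational(1, 2))) ≈ 113.84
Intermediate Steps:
Function('M')(c) = Add(2, Mul(2, c)) (Function('M')(c) = Mul(Add(1, c), 2) = Add(2, Mul(2, c)))
g = Pow(10, Rational(1, 2)) ≈ 3.1623
Mul(g, Function('M')(Function('R')(1, a))) = Mul(Pow(10, Rational(1, 2)), Add(2, Mul(2, 17))) = Mul(Pow(10, Rational(1, 2)), Add(2, 34)) = Mul(Pow(10, Rational(1, 2)), 36) = Mul(36, Pow(10, Rational(1, 2)))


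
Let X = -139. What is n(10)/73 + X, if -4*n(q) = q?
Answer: -20299/146 ≈ -139.03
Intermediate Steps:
n(q) = -q/4
n(10)/73 + X = (-¼*10)/73 - 139 = (1/73)*(-5/2) - 139 = -5/146 - 139 = -20299/146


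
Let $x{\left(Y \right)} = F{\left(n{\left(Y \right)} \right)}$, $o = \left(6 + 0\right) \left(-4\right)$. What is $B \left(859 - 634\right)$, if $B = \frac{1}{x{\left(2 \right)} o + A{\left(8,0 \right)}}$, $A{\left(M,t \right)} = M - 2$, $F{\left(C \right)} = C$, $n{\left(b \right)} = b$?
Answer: $- \frac{75}{14} \approx -5.3571$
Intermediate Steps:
$o = -24$ ($o = 6 \left(-4\right) = -24$)
$x{\left(Y \right)} = Y$
$A{\left(M,t \right)} = -2 + M$
$B = - \frac{1}{42}$ ($B = \frac{1}{2 \left(-24\right) + \left(-2 + 8\right)} = \frac{1}{-48 + 6} = \frac{1}{-42} = - \frac{1}{42} \approx -0.02381$)
$B \left(859 - 634\right) = - \frac{859 - 634}{42} = \left(- \frac{1}{42}\right) 225 = - \frac{75}{14}$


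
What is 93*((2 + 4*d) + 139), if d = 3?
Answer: 14229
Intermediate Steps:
93*((2 + 4*d) + 139) = 93*((2 + 4*3) + 139) = 93*((2 + 12) + 139) = 93*(14 + 139) = 93*153 = 14229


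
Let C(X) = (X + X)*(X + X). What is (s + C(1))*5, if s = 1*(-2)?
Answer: 10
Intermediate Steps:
s = -2
C(X) = 4*X² (C(X) = (2*X)*(2*X) = 4*X²)
(s + C(1))*5 = (-2 + 4*1²)*5 = (-2 + 4*1)*5 = (-2 + 4)*5 = 2*5 = 10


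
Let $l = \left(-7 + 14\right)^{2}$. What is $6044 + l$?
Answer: $6093$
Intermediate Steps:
$l = 49$ ($l = 7^{2} = 49$)
$6044 + l = 6044 + 49 = 6093$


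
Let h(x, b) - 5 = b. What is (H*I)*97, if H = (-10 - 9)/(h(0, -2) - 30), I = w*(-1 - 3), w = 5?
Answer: -36860/27 ≈ -1365.2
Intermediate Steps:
h(x, b) = 5 + b
I = -20 (I = 5*(-1 - 3) = 5*(-4) = -20)
H = 19/27 (H = (-10 - 9)/((5 - 2) - 30) = -19/(3 - 30) = -19/(-27) = -19*(-1/27) = 19/27 ≈ 0.70370)
(H*I)*97 = ((19/27)*(-20))*97 = -380/27*97 = -36860/27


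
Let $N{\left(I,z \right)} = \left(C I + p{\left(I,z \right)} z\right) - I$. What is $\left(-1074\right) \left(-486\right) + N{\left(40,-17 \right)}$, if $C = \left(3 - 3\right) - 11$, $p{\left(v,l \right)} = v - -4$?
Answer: $520736$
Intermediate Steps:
$p{\left(v,l \right)} = 4 + v$ ($p{\left(v,l \right)} = v + 4 = 4 + v$)
$C = -11$ ($C = 0 - 11 = -11$)
$N{\left(I,z \right)} = - 12 I + z \left(4 + I\right)$ ($N{\left(I,z \right)} = \left(- 11 I + \left(4 + I\right) z\right) - I = \left(- 11 I + z \left(4 + I\right)\right) - I = - 12 I + z \left(4 + I\right)$)
$\left(-1074\right) \left(-486\right) + N{\left(40,-17 \right)} = \left(-1074\right) \left(-486\right) - \left(480 + 17 \left(4 + 40\right)\right) = 521964 - 1228 = 520736$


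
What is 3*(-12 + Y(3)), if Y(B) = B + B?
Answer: -18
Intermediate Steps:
Y(B) = 2*B
3*(-12 + Y(3)) = 3*(-12 + 2*3) = 3*(-12 + 6) = 3*(-6) = -18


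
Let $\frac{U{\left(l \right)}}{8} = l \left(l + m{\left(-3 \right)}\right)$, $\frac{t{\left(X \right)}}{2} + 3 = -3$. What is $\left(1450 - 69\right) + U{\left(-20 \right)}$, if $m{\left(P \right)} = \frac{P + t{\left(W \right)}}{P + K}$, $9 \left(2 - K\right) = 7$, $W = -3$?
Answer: $3231$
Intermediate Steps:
$K = \frac{11}{9}$ ($K = 2 - \frac{7}{9} = \frac{11}{9} \approx 1.2222$)
$t{\left(X \right)} = -12$ ($t{\left(X \right)} = -6 + 2 \left(-3\right) = -6 - 6 = -12$)
$m{\left(P \right)} = \frac{-12 + P}{\frac{11}{9} + P}$ ($m{\left(P \right)} = \frac{P - 12}{P + \frac{11}{9}} = \frac{-12 + P}{\frac{11}{9} + P}$)
$U{\left(l \right)} = 8 l \left(\frac{135}{16} + l\right)$ ($U{\left(l \right)} = 8 l \left(l + \frac{9 \left(-12 - 3\right)}{11 + 9 \left(-3\right)}\right) = 8 l \left(l + 9 \frac{1}{11 - 27} \left(-15\right)\right) = 8 l \left(l + 9 \frac{1}{-16} \left(-15\right)\right) = 8 l \left(l + 9 \left(- \frac{1}{16}\right) \left(-15\right)\right) = 8 l \left(l + \frac{135}{16}\right) = 8 l \left(\frac{135}{16} + l\right)$)
$\left(1450 - 69\right) + U{\left(-20 \right)} = \left(1450 - 69\right) + \frac{1}{2} \left(-20\right) \left(135 + 16 \left(-20\right)\right) = 1381 + \frac{1}{2} \left(-20\right) \left(135 - 320\right) = 1381 + \frac{1}{2} \left(-20\right) \left(-185\right) = 1381 + 1850 = 3231$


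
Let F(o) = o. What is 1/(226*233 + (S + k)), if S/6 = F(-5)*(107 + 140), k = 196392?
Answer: 1/241640 ≈ 4.1384e-6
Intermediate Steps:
S = -7410 (S = 6*(-5*(107 + 140)) = 6*(-5*247) = 6*(-1235) = -7410)
1/(226*233 + (S + k)) = 1/(226*233 + (-7410 + 196392)) = 1/(52658 + 188982) = 1/241640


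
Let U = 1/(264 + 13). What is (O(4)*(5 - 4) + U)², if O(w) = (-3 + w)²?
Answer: 77284/76729 ≈ 1.0072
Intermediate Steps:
U = 1/277 ≈ 0.0036101
(O(4)*(5 - 4) + U)² = ((-3 + 4)²*(5 - 4) + 1/277)² = (1²*1 + 1/277)² = (1*1 + 1/277)² = (1 + 1/277)² = (278/277)² = 77284/76729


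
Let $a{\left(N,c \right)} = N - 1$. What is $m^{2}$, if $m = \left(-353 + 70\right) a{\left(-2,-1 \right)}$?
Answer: $720801$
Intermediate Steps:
$a{\left(N,c \right)} = -1 + N$
$m = 849$ ($m = \left(-353 + 70\right) \left(-1 - 2\right) = \left(-283\right) \left(-3\right) = 849$)
$m^{2} = 849^{2} = 720801$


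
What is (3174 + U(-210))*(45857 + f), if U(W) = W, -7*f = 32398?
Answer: 855413364/7 ≈ 1.2220e+8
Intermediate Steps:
f = -32398/7 (f = -1/7*32398 = -32398/7 ≈ -4628.3)
(3174 + U(-210))*(45857 + f) = (3174 - 210)*(45857 - 32398/7) = 2964*(288601/7) = 855413364/7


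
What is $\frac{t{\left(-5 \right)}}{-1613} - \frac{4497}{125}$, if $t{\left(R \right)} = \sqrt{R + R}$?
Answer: $- \frac{4497}{125} - \frac{i \sqrt{10}}{1613} \approx -35.976 - 0.0019605 i$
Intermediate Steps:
$t{\left(R \right)} = \sqrt{2} \sqrt{R}$ ($t{\left(R \right)} = \sqrt{2 R} = \sqrt{2} \sqrt{R}$)
$\frac{t{\left(-5 \right)}}{-1613} - \frac{4497}{125} = \frac{\sqrt{2} \sqrt{-5}}{-1613} - \frac{4497}{125} = \sqrt{2} i \sqrt{5} \left(- \frac{1}{1613}\right) - \frac{4497}{125} = i \sqrt{10} \left(- \frac{1}{1613}\right) - \frac{4497}{125} = - \frac{i \sqrt{10}}{1613} - \frac{4497}{125} = - \frac{4497}{125} - \frac{i \sqrt{10}}{1613}$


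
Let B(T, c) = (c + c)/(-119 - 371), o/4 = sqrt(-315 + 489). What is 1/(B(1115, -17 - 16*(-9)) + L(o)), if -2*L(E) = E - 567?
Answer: 67943890/19059763321 + 480200*sqrt(174)/19059763321 ≈ 0.0038971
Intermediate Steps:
o = 4*sqrt(174) (o = 4*sqrt(-315 + 489) = 4*sqrt(174) ≈ 52.764)
B(T, c) = -c/245 (B(T, c) = (2*c)/(-490) = (2*c)*(-1/490) = -c/245)
L(E) = 567/2 - E/2 (L(E) = -(E - 567)/2 = -(-567 + E)/2 = 567/2 - E/2)
1/(B(1115, -17 - 16*(-9)) + L(o)) = 1/(-(-17 - 16*(-9))/245 + (567/2 - 2*sqrt(174))) = 1/(-(-17 + 144)/245 + (567/2 - 2*sqrt(174))) = 1/(-1/245*127 + (567/2 - 2*sqrt(174))) = 1/(-127/245 + (567/2 - 2*sqrt(174))) = 1/(138661/490 - 2*sqrt(174))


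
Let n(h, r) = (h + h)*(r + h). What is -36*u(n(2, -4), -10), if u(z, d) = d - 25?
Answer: 1260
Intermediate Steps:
n(h, r) = 2*h*(h + r) (n(h, r) = (2*h)*(h + r) = 2*h*(h + r))
u(z, d) = -25 + d
-36*u(n(2, -4), -10) = -36*(-25 - 10) = -36*(-35) = 1260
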